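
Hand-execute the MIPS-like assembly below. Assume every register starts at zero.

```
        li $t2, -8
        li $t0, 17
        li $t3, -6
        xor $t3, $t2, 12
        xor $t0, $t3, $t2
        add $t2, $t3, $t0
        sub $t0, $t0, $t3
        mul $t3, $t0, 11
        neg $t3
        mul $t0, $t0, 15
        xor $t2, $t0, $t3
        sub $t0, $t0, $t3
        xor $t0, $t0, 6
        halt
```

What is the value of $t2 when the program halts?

li $t2, -8 → $t2=-8
li $t0, 17 → $t0=17
li $t3, -6 → $t3=-6
xor $t3, $t2, 12 → $t3=(-8)^12=-12
xor $t0, $t3, $t2 → $t0=(-12)^(-8)=12
add $t2, $t3, $t0 → $t2=(-12)+12=0
sub $t0, $t0, $t3 → $t0=12-(-12)=24
mul $t3, $t0, 11 → $t3=24*11=264
neg $t3 → $t3=-(264)=-264
mul $t0, $t0, 15 → $t0=24*15=360
xor $t2, $t0, $t3 → $t2=360^(-264)=-112
sub $t0, $t0, $t3 → $t0=360-(-264)=624
xor $t0, $t0, 6 → $t0=624^6=630
halt.

-112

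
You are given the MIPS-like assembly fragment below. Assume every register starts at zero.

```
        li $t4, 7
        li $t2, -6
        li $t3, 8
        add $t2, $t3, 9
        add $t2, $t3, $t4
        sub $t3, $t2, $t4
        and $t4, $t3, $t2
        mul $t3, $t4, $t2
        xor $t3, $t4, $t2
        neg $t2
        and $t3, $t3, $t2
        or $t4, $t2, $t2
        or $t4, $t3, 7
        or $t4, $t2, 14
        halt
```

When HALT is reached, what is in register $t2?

-15

$t4=7
$t2=-6
$t3=8
$t2=8+9=17
$t2=8+7=15
$t3=15-7=8
$t4=8&15=8
$t3=8*15=120
$t3=8^15=7
$t2=-(15)=-15
$t3=7&(-15)=1
$t4=(-15)|(-15)=-15
$t4=1|7=7
$t4=(-15)|14=-1
halt.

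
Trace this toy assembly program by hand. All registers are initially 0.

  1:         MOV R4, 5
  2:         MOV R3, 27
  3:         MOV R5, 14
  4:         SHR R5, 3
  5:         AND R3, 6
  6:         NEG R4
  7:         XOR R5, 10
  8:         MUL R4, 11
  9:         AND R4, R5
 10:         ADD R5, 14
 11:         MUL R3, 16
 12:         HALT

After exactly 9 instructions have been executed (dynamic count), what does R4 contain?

R4=5
R3=27
R5=14
R5=14>>3=1
R3=27&6=2
R4=-(5)=-5
R5=1^10=11
R4=(-5)*11=-55
R4=(-55)&11=9
After step 9: R4 = 9.

9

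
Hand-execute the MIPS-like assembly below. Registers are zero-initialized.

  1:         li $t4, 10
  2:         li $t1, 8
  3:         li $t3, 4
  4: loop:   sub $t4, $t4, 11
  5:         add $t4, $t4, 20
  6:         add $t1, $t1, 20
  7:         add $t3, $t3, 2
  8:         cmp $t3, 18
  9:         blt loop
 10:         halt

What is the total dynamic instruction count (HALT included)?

46

after li $t4, 10: $t4=10
after li $t1, 8: $t1=8
after li $t3, 4: $t3=4
after sub $t4, $t4, 11: $t4=10-11=-1
after add $t4, $t4, 20: $t4=(-1)+20=19
after add $t1, $t1, 20: $t1=8+20=28
after add $t3, $t3, 2: $t3=4+2=6
cmp $t3, 18  (cmp 6,18)
blt loop: taken
after sub $t4, $t4, 11: $t4=19-11=8
after add $t4, $t4, 20: $t4=8+20=28
after add $t1, $t1, 20: $t1=28+20=48
after add $t3, $t3, 2: $t3=6+2=8
cmp $t3, 18  (cmp 8,18)
blt loop: taken
after sub $t4, $t4, 11: $t4=28-11=17
after add $t4, $t4, 20: $t4=17+20=37
after add $t1, $t1, 20: $t1=48+20=68
after add $t3, $t3, 2: $t3=8+2=10
cmp $t3, 18  (cmp 10,18)
blt loop: taken
after sub $t4, $t4, 11: $t4=37-11=26
after add $t4, $t4, 20: $t4=26+20=46
after add $t1, $t1, 20: $t1=68+20=88
after add $t3, $t3, 2: $t3=10+2=12
cmp $t3, 18  (cmp 12,18)
blt loop: taken
after sub $t4, $t4, 11: $t4=46-11=35
after add $t4, $t4, 20: $t4=35+20=55
after add $t1, $t1, 20: $t1=88+20=108
after add $t3, $t3, 2: $t3=12+2=14
cmp $t3, 18  (cmp 14,18)
blt loop: taken
after sub $t4, $t4, 11: $t4=55-11=44
after add $t4, $t4, 20: $t4=44+20=64
after add $t1, $t1, 20: $t1=108+20=128
after add $t3, $t3, 2: $t3=14+2=16
cmp $t3, 18  (cmp 16,18)
blt loop: taken
after sub $t4, $t4, 11: $t4=64-11=53
after add $t4, $t4, 20: $t4=53+20=73
after add $t1, $t1, 20: $t1=128+20=148
after add $t3, $t3, 2: $t3=16+2=18
cmp $t3, 18  (cmp 18,18)
blt loop: not taken
halt.
Total executed instructions: 46.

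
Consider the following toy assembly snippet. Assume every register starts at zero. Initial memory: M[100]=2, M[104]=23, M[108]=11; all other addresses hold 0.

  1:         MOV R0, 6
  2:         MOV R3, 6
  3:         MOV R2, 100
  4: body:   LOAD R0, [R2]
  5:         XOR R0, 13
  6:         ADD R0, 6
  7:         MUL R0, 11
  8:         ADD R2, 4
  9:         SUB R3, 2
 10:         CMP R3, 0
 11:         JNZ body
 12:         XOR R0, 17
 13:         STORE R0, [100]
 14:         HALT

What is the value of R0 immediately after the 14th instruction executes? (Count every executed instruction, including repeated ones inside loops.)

32

MOV R0, 6 → R0=6
MOV R3, 6 → R3=6
MOV R2, 100 → R2=100
LOAD R0, [R2] → R0=M[100]=2
XOR R0, 13 → R0=2^13=15
ADD R0, 6 → R0=15+6=21
MUL R0, 11 → R0=21*11=231
ADD R2, 4 → R2=100+4=104
SUB R3, 2 → R3=6-2=4
CMP R3, 0  (cmp 4,0)
JNZ body: taken
LOAD R0, [R2] → R0=M[104]=23
XOR R0, 13 → R0=23^13=26
ADD R0, 6 → R0=26+6=32
After step 14: R0 = 32.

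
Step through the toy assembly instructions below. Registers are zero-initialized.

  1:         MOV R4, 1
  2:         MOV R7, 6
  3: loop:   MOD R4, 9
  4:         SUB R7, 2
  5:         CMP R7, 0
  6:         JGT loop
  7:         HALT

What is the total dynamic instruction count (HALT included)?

R4=1
R7=6
R4=1%9=1
R7=6-2=4
CMP R7, 0  (cmp 4,0)
JGT loop: taken
R4=1%9=1
R7=4-2=2
CMP R7, 0  (cmp 2,0)
JGT loop: taken
R4=1%9=1
R7=2-2=0
CMP R7, 0  (cmp 0,0)
JGT loop: not taken
halt.
Total executed instructions: 15.

15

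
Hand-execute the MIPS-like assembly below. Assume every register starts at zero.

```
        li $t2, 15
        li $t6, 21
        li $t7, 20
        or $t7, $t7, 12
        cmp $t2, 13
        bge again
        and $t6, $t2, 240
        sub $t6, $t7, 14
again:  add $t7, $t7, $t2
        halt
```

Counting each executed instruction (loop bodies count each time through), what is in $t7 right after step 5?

$t2=15
$t6=21
$t7=20
$t7=20|12=28
cmp $t2, 13  (cmp 15,13)
After step 5: $t7 = 28.

28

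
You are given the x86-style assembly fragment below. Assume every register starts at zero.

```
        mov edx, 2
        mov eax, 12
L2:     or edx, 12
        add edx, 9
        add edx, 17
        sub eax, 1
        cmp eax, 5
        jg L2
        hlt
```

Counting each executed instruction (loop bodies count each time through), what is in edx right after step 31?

168

mov edx, 2 → edx=2
mov eax, 12 → eax=12
or edx, 12 → edx=2|12=14
add edx, 9 → edx=14+9=23
add edx, 17 → edx=23+17=40
sub eax, 1 → eax=12-1=11
cmp eax, 5  (cmp 11,5)
jg L2: taken
or edx, 12 → edx=40|12=44
add edx, 9 → edx=44+9=53
add edx, 17 → edx=53+17=70
sub eax, 1 → eax=11-1=10
cmp eax, 5  (cmp 10,5)
jg L2: taken
or edx, 12 → edx=70|12=78
add edx, 9 → edx=78+9=87
add edx, 17 → edx=87+17=104
sub eax, 1 → eax=10-1=9
cmp eax, 5  (cmp 9,5)
jg L2: taken
or edx, 12 → edx=104|12=108
add edx, 9 → edx=108+9=117
add edx, 17 → edx=117+17=134
sub eax, 1 → eax=9-1=8
cmp eax, 5  (cmp 8,5)
jg L2: taken
or edx, 12 → edx=134|12=142
add edx, 9 → edx=142+9=151
add edx, 17 → edx=151+17=168
sub eax, 1 → eax=8-1=7
cmp eax, 5  (cmp 7,5)
After step 31: edx = 168.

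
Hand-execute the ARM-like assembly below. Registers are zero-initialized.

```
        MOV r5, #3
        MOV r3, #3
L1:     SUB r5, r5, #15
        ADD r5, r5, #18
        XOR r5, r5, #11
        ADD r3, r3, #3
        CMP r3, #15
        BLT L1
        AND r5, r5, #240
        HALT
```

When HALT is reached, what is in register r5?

16

r5=3
r3=3
r5=3-15=-12
r5=(-12)+18=6
r5=6^11=13
r3=3+3=6
CMP r3, #15  (cmp 6,15)
BLT L1: taken
r5=13-15=-2
r5=(-2)+18=16
r5=16^11=27
r3=6+3=9
CMP r3, #15  (cmp 9,15)
BLT L1: taken
r5=27-15=12
r5=12+18=30
r5=30^11=21
r3=9+3=12
CMP r3, #15  (cmp 12,15)
BLT L1: taken
r5=21-15=6
r5=6+18=24
r5=24^11=19
r3=12+3=15
CMP r3, #15  (cmp 15,15)
BLT L1: not taken
r5=19&240=16
halt.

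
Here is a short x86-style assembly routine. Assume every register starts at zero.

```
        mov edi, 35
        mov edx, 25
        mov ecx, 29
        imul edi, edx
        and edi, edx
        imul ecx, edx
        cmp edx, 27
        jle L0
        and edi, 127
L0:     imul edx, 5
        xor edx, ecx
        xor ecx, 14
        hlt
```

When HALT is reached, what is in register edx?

after mov edi, 35: edi=35
after mov edx, 25: edx=25
after mov ecx, 29: ecx=29
after imul edi, edx: edi=35*25=875
after and edi, edx: edi=875&25=9
after imul ecx, edx: ecx=29*25=725
cmp edx, 27  (cmp 25,27)
jle L0: taken
after imul edx, 5: edx=25*5=125
after xor edx, ecx: edx=125^725=680
after xor ecx, 14: ecx=725^14=731
halt.

680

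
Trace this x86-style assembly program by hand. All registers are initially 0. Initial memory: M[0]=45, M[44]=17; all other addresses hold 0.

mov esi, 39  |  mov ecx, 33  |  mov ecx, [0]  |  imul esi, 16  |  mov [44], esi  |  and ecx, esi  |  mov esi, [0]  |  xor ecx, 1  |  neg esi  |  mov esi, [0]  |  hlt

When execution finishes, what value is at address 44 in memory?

esi=39
ecx=33
ecx=M[0]=45
esi=39*16=624
mov [44], esi → M[44]=624
ecx=45&624=32
esi=M[0]=45
ecx=32^1=33
esi=-(45)=-45
esi=M[0]=45
halt.

624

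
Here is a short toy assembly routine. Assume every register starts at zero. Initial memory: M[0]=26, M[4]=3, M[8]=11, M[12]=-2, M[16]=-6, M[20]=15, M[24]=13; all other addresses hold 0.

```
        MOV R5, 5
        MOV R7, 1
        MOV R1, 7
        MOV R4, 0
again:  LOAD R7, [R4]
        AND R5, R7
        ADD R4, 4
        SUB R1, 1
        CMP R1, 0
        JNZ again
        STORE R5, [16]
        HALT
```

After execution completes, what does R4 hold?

after MOV R5, 5: R5=5
after MOV R7, 1: R7=1
after MOV R1, 7: R1=7
after MOV R4, 0: R4=0
after LOAD R7, [R4]: R7=M[0]=26
after AND R5, R7: R5=5&26=0
after ADD R4, 4: R4=0+4=4
after SUB R1, 1: R1=7-1=6
CMP R1, 0  (cmp 6,0)
JNZ again: taken
after LOAD R7, [R4]: R7=M[4]=3
after AND R5, R7: R5=0&3=0
after ADD R4, 4: R4=4+4=8
after SUB R1, 1: R1=6-1=5
CMP R1, 0  (cmp 5,0)
JNZ again: taken
after LOAD R7, [R4]: R7=M[8]=11
after AND R5, R7: R5=0&11=0
after ADD R4, 4: R4=8+4=12
after SUB R1, 1: R1=5-1=4
CMP R1, 0  (cmp 4,0)
JNZ again: taken
after LOAD R7, [R4]: R7=M[12]=-2
after AND R5, R7: R5=0&(-2)=0
after ADD R4, 4: R4=12+4=16
after SUB R1, 1: R1=4-1=3
CMP R1, 0  (cmp 3,0)
JNZ again: taken
after LOAD R7, [R4]: R7=M[16]=-6
after AND R5, R7: R5=0&(-6)=0
after ADD R4, 4: R4=16+4=20
after SUB R1, 1: R1=3-1=2
CMP R1, 0  (cmp 2,0)
JNZ again: taken
after LOAD R7, [R4]: R7=M[20]=15
after AND R5, R7: R5=0&15=0
after ADD R4, 4: R4=20+4=24
after SUB R1, 1: R1=2-1=1
CMP R1, 0  (cmp 1,0)
JNZ again: taken
after LOAD R7, [R4]: R7=M[24]=13
after AND R5, R7: R5=0&13=0
after ADD R4, 4: R4=24+4=28
after SUB R1, 1: R1=1-1=0
CMP R1, 0  (cmp 0,0)
JNZ again: not taken
STORE R5, [16] → M[16]=0
halt.

28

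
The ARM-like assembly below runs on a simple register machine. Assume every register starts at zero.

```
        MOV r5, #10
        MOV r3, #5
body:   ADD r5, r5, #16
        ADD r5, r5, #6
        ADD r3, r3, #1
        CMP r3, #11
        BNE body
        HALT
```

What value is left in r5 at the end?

MOV r5, #10 → r5=10
MOV r3, #5 → r3=5
ADD r5, r5, #16 → r5=10+16=26
ADD r5, r5, #6 → r5=26+6=32
ADD r3, r3, #1 → r3=5+1=6
CMP r3, #11  (cmp 6,11)
BNE body: taken
ADD r5, r5, #16 → r5=32+16=48
ADD r5, r5, #6 → r5=48+6=54
ADD r3, r3, #1 → r3=6+1=7
CMP r3, #11  (cmp 7,11)
BNE body: taken
ADD r5, r5, #16 → r5=54+16=70
ADD r5, r5, #6 → r5=70+6=76
ADD r3, r3, #1 → r3=7+1=8
CMP r3, #11  (cmp 8,11)
BNE body: taken
ADD r5, r5, #16 → r5=76+16=92
ADD r5, r5, #6 → r5=92+6=98
ADD r3, r3, #1 → r3=8+1=9
CMP r3, #11  (cmp 9,11)
BNE body: taken
ADD r5, r5, #16 → r5=98+16=114
ADD r5, r5, #6 → r5=114+6=120
ADD r3, r3, #1 → r3=9+1=10
CMP r3, #11  (cmp 10,11)
BNE body: taken
ADD r5, r5, #16 → r5=120+16=136
ADD r5, r5, #6 → r5=136+6=142
ADD r3, r3, #1 → r3=10+1=11
CMP r3, #11  (cmp 11,11)
BNE body: not taken
halt.

142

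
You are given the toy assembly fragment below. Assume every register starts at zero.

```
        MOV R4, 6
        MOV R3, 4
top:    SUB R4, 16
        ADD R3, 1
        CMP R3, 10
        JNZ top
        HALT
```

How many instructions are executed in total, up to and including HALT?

27

after MOV R4, 6: R4=6
after MOV R3, 4: R3=4
after SUB R4, 16: R4=6-16=-10
after ADD R3, 1: R3=4+1=5
CMP R3, 10  (cmp 5,10)
JNZ top: taken
after SUB R4, 16: R4=(-10)-16=-26
after ADD R3, 1: R3=5+1=6
CMP R3, 10  (cmp 6,10)
JNZ top: taken
after SUB R4, 16: R4=(-26)-16=-42
after ADD R3, 1: R3=6+1=7
CMP R3, 10  (cmp 7,10)
JNZ top: taken
after SUB R4, 16: R4=(-42)-16=-58
after ADD R3, 1: R3=7+1=8
CMP R3, 10  (cmp 8,10)
JNZ top: taken
after SUB R4, 16: R4=(-58)-16=-74
after ADD R3, 1: R3=8+1=9
CMP R3, 10  (cmp 9,10)
JNZ top: taken
after SUB R4, 16: R4=(-74)-16=-90
after ADD R3, 1: R3=9+1=10
CMP R3, 10  (cmp 10,10)
JNZ top: not taken
halt.
Total executed instructions: 27.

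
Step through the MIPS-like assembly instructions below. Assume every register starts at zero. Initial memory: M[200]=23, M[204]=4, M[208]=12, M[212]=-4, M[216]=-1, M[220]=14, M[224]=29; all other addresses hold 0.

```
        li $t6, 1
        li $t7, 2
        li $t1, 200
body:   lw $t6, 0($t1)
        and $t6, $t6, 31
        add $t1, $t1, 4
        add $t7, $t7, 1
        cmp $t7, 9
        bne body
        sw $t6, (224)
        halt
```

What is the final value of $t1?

228

after li $t6, 1: $t6=1
after li $t7, 2: $t7=2
after li $t1, 200: $t1=200
after lw $t6, 0($t1): $t6=M[200]=23
after and $t6, $t6, 31: $t6=23&31=23
after add $t1, $t1, 4: $t1=200+4=204
after add $t7, $t7, 1: $t7=2+1=3
cmp $t7, 9  (cmp 3,9)
bne body: taken
after lw $t6, 0($t1): $t6=M[204]=4
after and $t6, $t6, 31: $t6=4&31=4
after add $t1, $t1, 4: $t1=204+4=208
after add $t7, $t7, 1: $t7=3+1=4
cmp $t7, 9  (cmp 4,9)
bne body: taken
after lw $t6, 0($t1): $t6=M[208]=12
after and $t6, $t6, 31: $t6=12&31=12
after add $t1, $t1, 4: $t1=208+4=212
after add $t7, $t7, 1: $t7=4+1=5
cmp $t7, 9  (cmp 5,9)
bne body: taken
after lw $t6, 0($t1): $t6=M[212]=-4
after and $t6, $t6, 31: $t6=(-4)&31=28
after add $t1, $t1, 4: $t1=212+4=216
after add $t7, $t7, 1: $t7=5+1=6
cmp $t7, 9  (cmp 6,9)
bne body: taken
after lw $t6, 0($t1): $t6=M[216]=-1
after and $t6, $t6, 31: $t6=(-1)&31=31
after add $t1, $t1, 4: $t1=216+4=220
after add $t7, $t7, 1: $t7=6+1=7
cmp $t7, 9  (cmp 7,9)
bne body: taken
after lw $t6, 0($t1): $t6=M[220]=14
after and $t6, $t6, 31: $t6=14&31=14
after add $t1, $t1, 4: $t1=220+4=224
after add $t7, $t7, 1: $t7=7+1=8
cmp $t7, 9  (cmp 8,9)
bne body: taken
after lw $t6, 0($t1): $t6=M[224]=29
after and $t6, $t6, 31: $t6=29&31=29
after add $t1, $t1, 4: $t1=224+4=228
after add $t7, $t7, 1: $t7=8+1=9
cmp $t7, 9  (cmp 9,9)
bne body: not taken
sw $t6, (224) → M[224]=29
halt.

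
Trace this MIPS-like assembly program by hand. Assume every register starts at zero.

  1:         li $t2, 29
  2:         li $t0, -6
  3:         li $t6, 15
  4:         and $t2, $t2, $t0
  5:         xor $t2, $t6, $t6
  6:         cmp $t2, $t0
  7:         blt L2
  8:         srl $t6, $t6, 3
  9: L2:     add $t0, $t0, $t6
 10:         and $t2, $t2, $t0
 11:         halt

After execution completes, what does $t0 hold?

after li $t2, 29: $t2=29
after li $t0, -6: $t0=-6
after li $t6, 15: $t6=15
after and $t2, $t2, $t0: $t2=29&(-6)=24
after xor $t2, $t6, $t6: $t2=15^15=0
cmp $t2, $t0  (cmp 0,-6)
blt L2: not taken
after srl $t6, $t6, 3: $t6=15>>3=1
after add $t0, $t0, $t6: $t0=(-6)+1=-5
after and $t2, $t2, $t0: $t2=0&(-5)=0
halt.

-5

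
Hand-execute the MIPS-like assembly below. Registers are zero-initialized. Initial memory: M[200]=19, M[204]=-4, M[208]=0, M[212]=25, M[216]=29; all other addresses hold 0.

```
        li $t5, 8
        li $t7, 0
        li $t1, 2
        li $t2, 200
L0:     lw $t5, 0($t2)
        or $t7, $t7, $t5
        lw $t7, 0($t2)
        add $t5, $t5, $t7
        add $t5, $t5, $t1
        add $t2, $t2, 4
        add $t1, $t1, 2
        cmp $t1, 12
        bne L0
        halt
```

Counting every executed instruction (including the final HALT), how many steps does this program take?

after li $t5, 8: $t5=8
after li $t7, 0: $t7=0
after li $t1, 2: $t1=2
after li $t2, 200: $t2=200
after lw $t5, 0($t2): $t5=M[200]=19
after or $t7, $t7, $t5: $t7=0|19=19
after lw $t7, 0($t2): $t7=M[200]=19
after add $t5, $t5, $t7: $t5=19+19=38
after add $t5, $t5, $t1: $t5=38+2=40
after add $t2, $t2, 4: $t2=200+4=204
after add $t1, $t1, 2: $t1=2+2=4
cmp $t1, 12  (cmp 4,12)
bne L0: taken
after lw $t5, 0($t2): $t5=M[204]=-4
after or $t7, $t7, $t5: $t7=19|(-4)=-1
after lw $t7, 0($t2): $t7=M[204]=-4
after add $t5, $t5, $t7: $t5=(-4)+(-4)=-8
after add $t5, $t5, $t1: $t5=(-8)+4=-4
after add $t2, $t2, 4: $t2=204+4=208
after add $t1, $t1, 2: $t1=4+2=6
cmp $t1, 12  (cmp 6,12)
bne L0: taken
after lw $t5, 0($t2): $t5=M[208]=0
after or $t7, $t7, $t5: $t7=(-4)|0=-4
after lw $t7, 0($t2): $t7=M[208]=0
after add $t5, $t5, $t7: $t5=0+0=0
after add $t5, $t5, $t1: $t5=0+6=6
after add $t2, $t2, 4: $t2=208+4=212
after add $t1, $t1, 2: $t1=6+2=8
cmp $t1, 12  (cmp 8,12)
bne L0: taken
after lw $t5, 0($t2): $t5=M[212]=25
after or $t7, $t7, $t5: $t7=0|25=25
after lw $t7, 0($t2): $t7=M[212]=25
after add $t5, $t5, $t7: $t5=25+25=50
after add $t5, $t5, $t1: $t5=50+8=58
after add $t2, $t2, 4: $t2=212+4=216
after add $t1, $t1, 2: $t1=8+2=10
cmp $t1, 12  (cmp 10,12)
bne L0: taken
after lw $t5, 0($t2): $t5=M[216]=29
after or $t7, $t7, $t5: $t7=25|29=29
after lw $t7, 0($t2): $t7=M[216]=29
after add $t5, $t5, $t7: $t5=29+29=58
after add $t5, $t5, $t1: $t5=58+10=68
after add $t2, $t2, 4: $t2=216+4=220
after add $t1, $t1, 2: $t1=10+2=12
cmp $t1, 12  (cmp 12,12)
bne L0: not taken
halt.
Total executed instructions: 50.

50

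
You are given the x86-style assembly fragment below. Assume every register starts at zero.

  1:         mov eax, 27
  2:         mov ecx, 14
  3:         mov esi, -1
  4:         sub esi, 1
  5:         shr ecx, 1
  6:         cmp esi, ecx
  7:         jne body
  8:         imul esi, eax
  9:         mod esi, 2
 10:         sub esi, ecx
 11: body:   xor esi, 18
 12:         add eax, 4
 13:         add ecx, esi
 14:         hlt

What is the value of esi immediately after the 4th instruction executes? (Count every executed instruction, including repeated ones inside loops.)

eax=27
ecx=14
esi=-1
esi=(-1)-1=-2
After step 4: esi = -2.

-2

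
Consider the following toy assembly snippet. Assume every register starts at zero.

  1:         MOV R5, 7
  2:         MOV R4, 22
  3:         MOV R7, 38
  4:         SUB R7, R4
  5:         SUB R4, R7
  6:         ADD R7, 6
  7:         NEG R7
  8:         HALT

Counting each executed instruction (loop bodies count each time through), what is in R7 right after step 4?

MOV R5, 7 → R5=7
MOV R4, 22 → R4=22
MOV R7, 38 → R7=38
SUB R7, R4 → R7=38-22=16
After step 4: R7 = 16.

16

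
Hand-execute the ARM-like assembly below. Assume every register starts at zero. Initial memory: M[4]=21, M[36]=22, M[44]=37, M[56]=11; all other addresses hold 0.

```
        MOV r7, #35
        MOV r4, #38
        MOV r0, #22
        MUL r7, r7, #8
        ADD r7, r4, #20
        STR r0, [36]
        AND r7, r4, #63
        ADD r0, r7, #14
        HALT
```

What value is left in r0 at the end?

after MOV r7, #35: r7=35
after MOV r4, #38: r4=38
after MOV r0, #22: r0=22
after MUL r7, r7, #8: r7=35*8=280
after ADD r7, r4, #20: r7=38+20=58
STR r0, [36] → M[36]=22
after AND r7, r4, #63: r7=38&63=38
after ADD r0, r7, #14: r0=38+14=52
halt.

52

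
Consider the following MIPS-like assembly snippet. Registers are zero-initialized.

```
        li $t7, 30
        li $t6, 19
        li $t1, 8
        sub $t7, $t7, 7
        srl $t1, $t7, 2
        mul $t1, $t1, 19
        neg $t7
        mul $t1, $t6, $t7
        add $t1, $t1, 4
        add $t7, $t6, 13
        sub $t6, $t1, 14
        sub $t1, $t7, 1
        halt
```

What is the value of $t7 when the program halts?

32

li $t7, 30 → $t7=30
li $t6, 19 → $t6=19
li $t1, 8 → $t1=8
sub $t7, $t7, 7 → $t7=30-7=23
srl $t1, $t7, 2 → $t1=23>>2=5
mul $t1, $t1, 19 → $t1=5*19=95
neg $t7 → $t7=-(23)=-23
mul $t1, $t6, $t7 → $t1=19*(-23)=-437
add $t1, $t1, 4 → $t1=(-437)+4=-433
add $t7, $t6, 13 → $t7=19+13=32
sub $t6, $t1, 14 → $t6=(-433)-14=-447
sub $t1, $t7, 1 → $t1=32-1=31
halt.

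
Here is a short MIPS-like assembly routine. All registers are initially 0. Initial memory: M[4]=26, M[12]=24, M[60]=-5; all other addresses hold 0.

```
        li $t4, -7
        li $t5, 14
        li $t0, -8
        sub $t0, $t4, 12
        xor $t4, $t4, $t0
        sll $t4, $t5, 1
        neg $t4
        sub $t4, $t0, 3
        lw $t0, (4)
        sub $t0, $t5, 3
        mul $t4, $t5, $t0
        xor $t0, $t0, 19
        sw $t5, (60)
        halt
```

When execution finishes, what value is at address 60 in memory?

14

$t4=-7
$t5=14
$t0=-8
$t0=(-7)-12=-19
$t4=(-7)^(-19)=20
$t4=14<<1=28
$t4=-(28)=-28
$t4=(-19)-3=-22
$t0=M[4]=26
$t0=14-3=11
$t4=14*11=154
$t0=11^19=24
sw $t5, (60) → M[60]=14
halt.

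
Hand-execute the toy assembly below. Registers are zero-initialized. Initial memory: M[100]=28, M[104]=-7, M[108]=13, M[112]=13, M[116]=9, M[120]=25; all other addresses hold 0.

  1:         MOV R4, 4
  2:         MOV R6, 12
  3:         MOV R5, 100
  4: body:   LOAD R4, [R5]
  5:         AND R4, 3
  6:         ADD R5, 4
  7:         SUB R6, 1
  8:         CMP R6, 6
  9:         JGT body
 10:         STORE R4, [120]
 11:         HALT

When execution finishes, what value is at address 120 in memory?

1

MOV R4, 4 → R4=4
MOV R6, 12 → R6=12
MOV R5, 100 → R5=100
LOAD R4, [R5] → R4=M[100]=28
AND R4, 3 → R4=28&3=0
ADD R5, 4 → R5=100+4=104
SUB R6, 1 → R6=12-1=11
CMP R6, 6  (cmp 11,6)
JGT body: taken
LOAD R4, [R5] → R4=M[104]=-7
AND R4, 3 → R4=(-7)&3=1
ADD R5, 4 → R5=104+4=108
SUB R6, 1 → R6=11-1=10
CMP R6, 6  (cmp 10,6)
JGT body: taken
LOAD R4, [R5] → R4=M[108]=13
AND R4, 3 → R4=13&3=1
ADD R5, 4 → R5=108+4=112
SUB R6, 1 → R6=10-1=9
CMP R6, 6  (cmp 9,6)
JGT body: taken
LOAD R4, [R5] → R4=M[112]=13
AND R4, 3 → R4=13&3=1
ADD R5, 4 → R5=112+4=116
SUB R6, 1 → R6=9-1=8
CMP R6, 6  (cmp 8,6)
JGT body: taken
LOAD R4, [R5] → R4=M[116]=9
AND R4, 3 → R4=9&3=1
ADD R5, 4 → R5=116+4=120
SUB R6, 1 → R6=8-1=7
CMP R6, 6  (cmp 7,6)
JGT body: taken
LOAD R4, [R5] → R4=M[120]=25
AND R4, 3 → R4=25&3=1
ADD R5, 4 → R5=120+4=124
SUB R6, 1 → R6=7-1=6
CMP R6, 6  (cmp 6,6)
JGT body: not taken
STORE R4, [120] → M[120]=1
halt.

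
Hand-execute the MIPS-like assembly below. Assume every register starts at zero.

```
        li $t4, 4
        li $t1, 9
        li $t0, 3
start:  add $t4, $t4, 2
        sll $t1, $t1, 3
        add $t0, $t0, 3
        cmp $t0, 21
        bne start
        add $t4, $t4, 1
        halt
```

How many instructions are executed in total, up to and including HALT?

after li $t4, 4: $t4=4
after li $t1, 9: $t1=9
after li $t0, 3: $t0=3
after add $t4, $t4, 2: $t4=4+2=6
after sll $t1, $t1, 3: $t1=9<<3=72
after add $t0, $t0, 3: $t0=3+3=6
cmp $t0, 21  (cmp 6,21)
bne start: taken
after add $t4, $t4, 2: $t4=6+2=8
after sll $t1, $t1, 3: $t1=72<<3=576
after add $t0, $t0, 3: $t0=6+3=9
cmp $t0, 21  (cmp 9,21)
bne start: taken
after add $t4, $t4, 2: $t4=8+2=10
after sll $t1, $t1, 3: $t1=576<<3=4608
after add $t0, $t0, 3: $t0=9+3=12
cmp $t0, 21  (cmp 12,21)
bne start: taken
after add $t4, $t4, 2: $t4=10+2=12
after sll $t1, $t1, 3: $t1=4608<<3=36864
after add $t0, $t0, 3: $t0=12+3=15
cmp $t0, 21  (cmp 15,21)
bne start: taken
after add $t4, $t4, 2: $t4=12+2=14
after sll $t1, $t1, 3: $t1=36864<<3=294912
after add $t0, $t0, 3: $t0=15+3=18
cmp $t0, 21  (cmp 18,21)
bne start: taken
after add $t4, $t4, 2: $t4=14+2=16
after sll $t1, $t1, 3: $t1=294912<<3=2359296
after add $t0, $t0, 3: $t0=18+3=21
cmp $t0, 21  (cmp 21,21)
bne start: not taken
after add $t4, $t4, 1: $t4=16+1=17
halt.
Total executed instructions: 35.

35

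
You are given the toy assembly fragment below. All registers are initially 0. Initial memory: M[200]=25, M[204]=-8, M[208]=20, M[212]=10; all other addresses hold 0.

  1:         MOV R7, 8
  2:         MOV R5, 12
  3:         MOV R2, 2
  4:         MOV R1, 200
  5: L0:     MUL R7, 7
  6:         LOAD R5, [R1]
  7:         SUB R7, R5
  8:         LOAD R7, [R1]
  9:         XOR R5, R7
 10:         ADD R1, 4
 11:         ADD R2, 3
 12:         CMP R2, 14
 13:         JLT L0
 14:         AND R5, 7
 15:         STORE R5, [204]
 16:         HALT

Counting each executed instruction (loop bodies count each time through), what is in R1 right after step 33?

212

after MOV R7, 8: R7=8
after MOV R5, 12: R5=12
after MOV R2, 2: R2=2
after MOV R1, 200: R1=200
after MUL R7, 7: R7=8*7=56
after LOAD R5, [R1]: R5=M[200]=25
after SUB R7, R5: R7=56-25=31
after LOAD R7, [R1]: R7=M[200]=25
after XOR R5, R7: R5=25^25=0
after ADD R1, 4: R1=200+4=204
after ADD R2, 3: R2=2+3=5
CMP R2, 14  (cmp 5,14)
JLT L0: taken
after MUL R7, 7: R7=25*7=175
after LOAD R5, [R1]: R5=M[204]=-8
after SUB R7, R5: R7=175-(-8)=183
after LOAD R7, [R1]: R7=M[204]=-8
after XOR R5, R7: R5=(-8)^(-8)=0
after ADD R1, 4: R1=204+4=208
after ADD R2, 3: R2=5+3=8
CMP R2, 14  (cmp 8,14)
JLT L0: taken
after MUL R7, 7: R7=(-8)*7=-56
after LOAD R5, [R1]: R5=M[208]=20
after SUB R7, R5: R7=(-56)-20=-76
after LOAD R7, [R1]: R7=M[208]=20
after XOR R5, R7: R5=20^20=0
after ADD R1, 4: R1=208+4=212
after ADD R2, 3: R2=8+3=11
CMP R2, 14  (cmp 11,14)
JLT L0: taken
after MUL R7, 7: R7=20*7=140
after LOAD R5, [R1]: R5=M[212]=10
After step 33: R1 = 212.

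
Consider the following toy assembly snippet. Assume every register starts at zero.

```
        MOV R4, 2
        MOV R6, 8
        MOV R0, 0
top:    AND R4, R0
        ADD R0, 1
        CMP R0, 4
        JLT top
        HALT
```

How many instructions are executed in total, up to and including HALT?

MOV R4, 2 → R4=2
MOV R6, 8 → R6=8
MOV R0, 0 → R0=0
AND R4, R0 → R4=2&0=0
ADD R0, 1 → R0=0+1=1
CMP R0, 4  (cmp 1,4)
JLT top: taken
AND R4, R0 → R4=0&1=0
ADD R0, 1 → R0=1+1=2
CMP R0, 4  (cmp 2,4)
JLT top: taken
AND R4, R0 → R4=0&2=0
ADD R0, 1 → R0=2+1=3
CMP R0, 4  (cmp 3,4)
JLT top: taken
AND R4, R0 → R4=0&3=0
ADD R0, 1 → R0=3+1=4
CMP R0, 4  (cmp 4,4)
JLT top: not taken
halt.
Total executed instructions: 20.

20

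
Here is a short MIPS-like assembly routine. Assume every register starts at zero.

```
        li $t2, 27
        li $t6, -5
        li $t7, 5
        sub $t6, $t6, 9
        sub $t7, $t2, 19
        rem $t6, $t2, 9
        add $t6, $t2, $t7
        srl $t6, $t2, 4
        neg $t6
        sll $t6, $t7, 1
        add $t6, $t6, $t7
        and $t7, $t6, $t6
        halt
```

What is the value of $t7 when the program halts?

24

$t2=27
$t6=-5
$t7=5
$t6=(-5)-9=-14
$t7=27-19=8
$t6=27%9=0
$t6=27+8=35
$t6=27>>4=1
$t6=-(1)=-1
$t6=8<<1=16
$t6=16+8=24
$t7=24&24=24
halt.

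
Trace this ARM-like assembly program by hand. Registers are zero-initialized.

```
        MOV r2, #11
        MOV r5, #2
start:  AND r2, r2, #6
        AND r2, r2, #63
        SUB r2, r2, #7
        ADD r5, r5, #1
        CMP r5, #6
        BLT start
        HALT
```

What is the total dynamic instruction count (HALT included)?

r2=11
r5=2
r2=11&6=2
r2=2&63=2
r2=2-7=-5
r5=2+1=3
CMP r5, #6  (cmp 3,6)
BLT start: taken
r2=(-5)&6=2
r2=2&63=2
r2=2-7=-5
r5=3+1=4
CMP r5, #6  (cmp 4,6)
BLT start: taken
r2=(-5)&6=2
r2=2&63=2
r2=2-7=-5
r5=4+1=5
CMP r5, #6  (cmp 5,6)
BLT start: taken
r2=(-5)&6=2
r2=2&63=2
r2=2-7=-5
r5=5+1=6
CMP r5, #6  (cmp 6,6)
BLT start: not taken
halt.
Total executed instructions: 27.

27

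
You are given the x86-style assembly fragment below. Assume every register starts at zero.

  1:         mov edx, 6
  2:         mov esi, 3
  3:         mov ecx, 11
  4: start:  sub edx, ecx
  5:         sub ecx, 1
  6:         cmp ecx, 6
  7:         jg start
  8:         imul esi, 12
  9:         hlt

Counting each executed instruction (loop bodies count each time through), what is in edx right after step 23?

-39

after mov edx, 6: edx=6
after mov esi, 3: esi=3
after mov ecx, 11: ecx=11
after sub edx, ecx: edx=6-11=-5
after sub ecx, 1: ecx=11-1=10
cmp ecx, 6  (cmp 10,6)
jg start: taken
after sub edx, ecx: edx=(-5)-10=-15
after sub ecx, 1: ecx=10-1=9
cmp ecx, 6  (cmp 9,6)
jg start: taken
after sub edx, ecx: edx=(-15)-9=-24
after sub ecx, 1: ecx=9-1=8
cmp ecx, 6  (cmp 8,6)
jg start: taken
after sub edx, ecx: edx=(-24)-8=-32
after sub ecx, 1: ecx=8-1=7
cmp ecx, 6  (cmp 7,6)
jg start: taken
after sub edx, ecx: edx=(-32)-7=-39
after sub ecx, 1: ecx=7-1=6
cmp ecx, 6  (cmp 6,6)
jg start: not taken
After step 23: edx = -39.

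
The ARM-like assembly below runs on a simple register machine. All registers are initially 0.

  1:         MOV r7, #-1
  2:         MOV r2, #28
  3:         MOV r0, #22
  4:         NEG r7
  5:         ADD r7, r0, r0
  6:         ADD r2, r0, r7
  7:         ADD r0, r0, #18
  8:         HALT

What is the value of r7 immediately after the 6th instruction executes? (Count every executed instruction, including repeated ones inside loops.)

after MOV r7, #-1: r7=-1
after MOV r2, #28: r2=28
after MOV r0, #22: r0=22
after NEG r7: r7=-(-1)=1
after ADD r7, r0, r0: r7=22+22=44
after ADD r2, r0, r7: r2=22+44=66
After step 6: r7 = 44.

44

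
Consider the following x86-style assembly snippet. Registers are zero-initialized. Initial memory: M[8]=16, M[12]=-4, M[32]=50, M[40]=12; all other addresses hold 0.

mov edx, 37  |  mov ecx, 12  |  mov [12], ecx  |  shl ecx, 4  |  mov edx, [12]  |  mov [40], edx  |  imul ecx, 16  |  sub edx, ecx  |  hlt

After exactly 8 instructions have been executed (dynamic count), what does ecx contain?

3072

after mov edx, 37: edx=37
after mov ecx, 12: ecx=12
mov [12], ecx → M[12]=12
after shl ecx, 4: ecx=12<<4=192
after mov edx, [12]: edx=M[12]=12
mov [40], edx → M[40]=12
after imul ecx, 16: ecx=192*16=3072
after sub edx, ecx: edx=12-3072=-3060
After step 8: ecx = 3072.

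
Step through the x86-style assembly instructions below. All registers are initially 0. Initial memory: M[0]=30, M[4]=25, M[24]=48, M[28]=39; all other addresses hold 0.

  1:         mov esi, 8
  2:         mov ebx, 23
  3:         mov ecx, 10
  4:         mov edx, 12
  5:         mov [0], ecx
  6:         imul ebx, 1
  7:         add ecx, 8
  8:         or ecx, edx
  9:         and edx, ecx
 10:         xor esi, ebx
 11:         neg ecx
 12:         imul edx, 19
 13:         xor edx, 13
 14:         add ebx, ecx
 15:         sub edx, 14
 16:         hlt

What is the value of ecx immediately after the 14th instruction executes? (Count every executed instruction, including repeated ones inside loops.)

-30

after mov esi, 8: esi=8
after mov ebx, 23: ebx=23
after mov ecx, 10: ecx=10
after mov edx, 12: edx=12
mov [0], ecx → M[0]=10
after imul ebx, 1: ebx=23*1=23
after add ecx, 8: ecx=10+8=18
after or ecx, edx: ecx=18|12=30
after and edx, ecx: edx=12&30=12
after xor esi, ebx: esi=8^23=31
after neg ecx: ecx=-(30)=-30
after imul edx, 19: edx=12*19=228
after xor edx, 13: edx=228^13=233
after add ebx, ecx: ebx=23+(-30)=-7
After step 14: ecx = -30.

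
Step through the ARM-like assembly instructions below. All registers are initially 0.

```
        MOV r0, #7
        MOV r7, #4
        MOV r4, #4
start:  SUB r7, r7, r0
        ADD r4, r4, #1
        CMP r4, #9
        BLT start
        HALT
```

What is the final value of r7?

-31

MOV r0, #7 → r0=7
MOV r7, #4 → r7=4
MOV r4, #4 → r4=4
SUB r7, r7, r0 → r7=4-7=-3
ADD r4, r4, #1 → r4=4+1=5
CMP r4, #9  (cmp 5,9)
BLT start: taken
SUB r7, r7, r0 → r7=(-3)-7=-10
ADD r4, r4, #1 → r4=5+1=6
CMP r4, #9  (cmp 6,9)
BLT start: taken
SUB r7, r7, r0 → r7=(-10)-7=-17
ADD r4, r4, #1 → r4=6+1=7
CMP r4, #9  (cmp 7,9)
BLT start: taken
SUB r7, r7, r0 → r7=(-17)-7=-24
ADD r4, r4, #1 → r4=7+1=8
CMP r4, #9  (cmp 8,9)
BLT start: taken
SUB r7, r7, r0 → r7=(-24)-7=-31
ADD r4, r4, #1 → r4=8+1=9
CMP r4, #9  (cmp 9,9)
BLT start: not taken
halt.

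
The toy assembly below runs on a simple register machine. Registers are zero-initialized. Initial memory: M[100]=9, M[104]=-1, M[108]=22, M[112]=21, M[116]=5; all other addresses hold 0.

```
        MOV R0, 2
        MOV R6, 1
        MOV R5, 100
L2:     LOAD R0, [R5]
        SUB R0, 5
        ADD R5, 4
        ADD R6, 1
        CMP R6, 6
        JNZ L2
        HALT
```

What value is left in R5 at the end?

120

after MOV R0, 2: R0=2
after MOV R6, 1: R6=1
after MOV R5, 100: R5=100
after LOAD R0, [R5]: R0=M[100]=9
after SUB R0, 5: R0=9-5=4
after ADD R5, 4: R5=100+4=104
after ADD R6, 1: R6=1+1=2
CMP R6, 6  (cmp 2,6)
JNZ L2: taken
after LOAD R0, [R5]: R0=M[104]=-1
after SUB R0, 5: R0=(-1)-5=-6
after ADD R5, 4: R5=104+4=108
after ADD R6, 1: R6=2+1=3
CMP R6, 6  (cmp 3,6)
JNZ L2: taken
after LOAD R0, [R5]: R0=M[108]=22
after SUB R0, 5: R0=22-5=17
after ADD R5, 4: R5=108+4=112
after ADD R6, 1: R6=3+1=4
CMP R6, 6  (cmp 4,6)
JNZ L2: taken
after LOAD R0, [R5]: R0=M[112]=21
after SUB R0, 5: R0=21-5=16
after ADD R5, 4: R5=112+4=116
after ADD R6, 1: R6=4+1=5
CMP R6, 6  (cmp 5,6)
JNZ L2: taken
after LOAD R0, [R5]: R0=M[116]=5
after SUB R0, 5: R0=5-5=0
after ADD R5, 4: R5=116+4=120
after ADD R6, 1: R6=5+1=6
CMP R6, 6  (cmp 6,6)
JNZ L2: not taken
halt.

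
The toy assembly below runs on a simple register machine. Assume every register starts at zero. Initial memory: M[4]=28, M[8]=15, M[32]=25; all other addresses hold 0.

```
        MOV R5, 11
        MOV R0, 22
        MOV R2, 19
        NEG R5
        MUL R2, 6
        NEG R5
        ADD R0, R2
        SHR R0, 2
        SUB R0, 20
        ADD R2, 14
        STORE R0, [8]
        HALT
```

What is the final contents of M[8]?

MOV R5, 11 → R5=11
MOV R0, 22 → R0=22
MOV R2, 19 → R2=19
NEG R5 → R5=-(11)=-11
MUL R2, 6 → R2=19*6=114
NEG R5 → R5=-(-11)=11
ADD R0, R2 → R0=22+114=136
SHR R0, 2 → R0=136>>2=34
SUB R0, 20 → R0=34-20=14
ADD R2, 14 → R2=114+14=128
STORE R0, [8] → M[8]=14
halt.

14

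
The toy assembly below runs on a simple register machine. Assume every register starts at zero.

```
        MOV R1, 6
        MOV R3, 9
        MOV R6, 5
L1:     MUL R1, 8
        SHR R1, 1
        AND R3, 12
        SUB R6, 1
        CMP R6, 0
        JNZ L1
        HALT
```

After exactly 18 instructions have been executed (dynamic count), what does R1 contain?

MOV R1, 6 → R1=6
MOV R3, 9 → R3=9
MOV R6, 5 → R6=5
MUL R1, 8 → R1=6*8=48
SHR R1, 1 → R1=48>>1=24
AND R3, 12 → R3=9&12=8
SUB R6, 1 → R6=5-1=4
CMP R6, 0  (cmp 4,0)
JNZ L1: taken
MUL R1, 8 → R1=24*8=192
SHR R1, 1 → R1=192>>1=96
AND R3, 12 → R3=8&12=8
SUB R6, 1 → R6=4-1=3
CMP R6, 0  (cmp 3,0)
JNZ L1: taken
MUL R1, 8 → R1=96*8=768
SHR R1, 1 → R1=768>>1=384
AND R3, 12 → R3=8&12=8
After step 18: R1 = 384.

384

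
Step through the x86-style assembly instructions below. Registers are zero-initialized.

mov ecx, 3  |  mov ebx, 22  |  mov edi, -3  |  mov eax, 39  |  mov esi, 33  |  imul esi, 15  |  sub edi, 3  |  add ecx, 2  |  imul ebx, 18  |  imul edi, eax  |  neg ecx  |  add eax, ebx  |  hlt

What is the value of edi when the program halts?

-234

after mov ecx, 3: ecx=3
after mov ebx, 22: ebx=22
after mov edi, -3: edi=-3
after mov eax, 39: eax=39
after mov esi, 33: esi=33
after imul esi, 15: esi=33*15=495
after sub edi, 3: edi=(-3)-3=-6
after add ecx, 2: ecx=3+2=5
after imul ebx, 18: ebx=22*18=396
after imul edi, eax: edi=(-6)*39=-234
after neg ecx: ecx=-(5)=-5
after add eax, ebx: eax=39+396=435
halt.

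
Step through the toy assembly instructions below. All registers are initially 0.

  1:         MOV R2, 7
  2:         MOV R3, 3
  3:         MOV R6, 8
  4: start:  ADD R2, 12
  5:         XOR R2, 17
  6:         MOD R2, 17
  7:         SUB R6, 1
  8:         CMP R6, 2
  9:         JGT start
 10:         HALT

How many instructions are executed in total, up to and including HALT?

40

after MOV R2, 7: R2=7
after MOV R3, 3: R3=3
after MOV R6, 8: R6=8
after ADD R2, 12: R2=7+12=19
after XOR R2, 17: R2=19^17=2
after MOD R2, 17: R2=2%17=2
after SUB R6, 1: R6=8-1=7
CMP R6, 2  (cmp 7,2)
JGT start: taken
after ADD R2, 12: R2=2+12=14
after XOR R2, 17: R2=14^17=31
after MOD R2, 17: R2=31%17=14
after SUB R6, 1: R6=7-1=6
CMP R6, 2  (cmp 6,2)
JGT start: taken
after ADD R2, 12: R2=14+12=26
after XOR R2, 17: R2=26^17=11
after MOD R2, 17: R2=11%17=11
after SUB R6, 1: R6=6-1=5
CMP R6, 2  (cmp 5,2)
JGT start: taken
after ADD R2, 12: R2=11+12=23
after XOR R2, 17: R2=23^17=6
after MOD R2, 17: R2=6%17=6
after SUB R6, 1: R6=5-1=4
CMP R6, 2  (cmp 4,2)
JGT start: taken
after ADD R2, 12: R2=6+12=18
after XOR R2, 17: R2=18^17=3
after MOD R2, 17: R2=3%17=3
after SUB R6, 1: R6=4-1=3
CMP R6, 2  (cmp 3,2)
JGT start: taken
after ADD R2, 12: R2=3+12=15
after XOR R2, 17: R2=15^17=30
after MOD R2, 17: R2=30%17=13
after SUB R6, 1: R6=3-1=2
CMP R6, 2  (cmp 2,2)
JGT start: not taken
halt.
Total executed instructions: 40.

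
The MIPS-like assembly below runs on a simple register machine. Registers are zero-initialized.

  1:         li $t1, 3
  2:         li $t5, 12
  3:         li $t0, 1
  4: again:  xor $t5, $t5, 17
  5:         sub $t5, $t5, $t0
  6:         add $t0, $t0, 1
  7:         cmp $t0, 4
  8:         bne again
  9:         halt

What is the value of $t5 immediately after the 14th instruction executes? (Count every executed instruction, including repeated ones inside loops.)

after li $t1, 3: $t1=3
after li $t5, 12: $t5=12
after li $t0, 1: $t0=1
after xor $t5, $t5, 17: $t5=12^17=29
after sub $t5, $t5, $t0: $t5=29-1=28
after add $t0, $t0, 1: $t0=1+1=2
cmp $t0, 4  (cmp 2,4)
bne again: taken
after xor $t5, $t5, 17: $t5=28^17=13
after sub $t5, $t5, $t0: $t5=13-2=11
after add $t0, $t0, 1: $t0=2+1=3
cmp $t0, 4  (cmp 3,4)
bne again: taken
after xor $t5, $t5, 17: $t5=11^17=26
After step 14: $t5 = 26.

26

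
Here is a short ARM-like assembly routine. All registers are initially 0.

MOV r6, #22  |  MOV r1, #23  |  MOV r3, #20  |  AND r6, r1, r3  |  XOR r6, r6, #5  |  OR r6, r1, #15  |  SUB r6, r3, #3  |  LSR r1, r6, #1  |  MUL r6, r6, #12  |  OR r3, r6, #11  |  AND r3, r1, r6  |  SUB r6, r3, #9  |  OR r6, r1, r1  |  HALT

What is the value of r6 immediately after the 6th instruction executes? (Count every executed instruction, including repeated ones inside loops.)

31

after MOV r6, #22: r6=22
after MOV r1, #23: r1=23
after MOV r3, #20: r3=20
after AND r6, r1, r3: r6=23&20=20
after XOR r6, r6, #5: r6=20^5=17
after OR r6, r1, #15: r6=23|15=31
After step 6: r6 = 31.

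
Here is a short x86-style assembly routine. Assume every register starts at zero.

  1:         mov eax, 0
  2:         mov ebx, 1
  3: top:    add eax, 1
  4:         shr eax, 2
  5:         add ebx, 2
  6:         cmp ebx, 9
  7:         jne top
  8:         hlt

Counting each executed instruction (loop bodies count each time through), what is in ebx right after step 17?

7

after mov eax, 0: eax=0
after mov ebx, 1: ebx=1
after add eax, 1: eax=0+1=1
after shr eax, 2: eax=1>>2=0
after add ebx, 2: ebx=1+2=3
cmp ebx, 9  (cmp 3,9)
jne top: taken
after add eax, 1: eax=0+1=1
after shr eax, 2: eax=1>>2=0
after add ebx, 2: ebx=3+2=5
cmp ebx, 9  (cmp 5,9)
jne top: taken
after add eax, 1: eax=0+1=1
after shr eax, 2: eax=1>>2=0
after add ebx, 2: ebx=5+2=7
cmp ebx, 9  (cmp 7,9)
jne top: taken
After step 17: ebx = 7.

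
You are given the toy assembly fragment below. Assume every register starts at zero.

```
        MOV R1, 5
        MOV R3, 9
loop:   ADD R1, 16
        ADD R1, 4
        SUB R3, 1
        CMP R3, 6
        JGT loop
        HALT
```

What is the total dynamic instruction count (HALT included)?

after MOV R1, 5: R1=5
after MOV R3, 9: R3=9
after ADD R1, 16: R1=5+16=21
after ADD R1, 4: R1=21+4=25
after SUB R3, 1: R3=9-1=8
CMP R3, 6  (cmp 8,6)
JGT loop: taken
after ADD R1, 16: R1=25+16=41
after ADD R1, 4: R1=41+4=45
after SUB R3, 1: R3=8-1=7
CMP R3, 6  (cmp 7,6)
JGT loop: taken
after ADD R1, 16: R1=45+16=61
after ADD R1, 4: R1=61+4=65
after SUB R3, 1: R3=7-1=6
CMP R3, 6  (cmp 6,6)
JGT loop: not taken
halt.
Total executed instructions: 18.

18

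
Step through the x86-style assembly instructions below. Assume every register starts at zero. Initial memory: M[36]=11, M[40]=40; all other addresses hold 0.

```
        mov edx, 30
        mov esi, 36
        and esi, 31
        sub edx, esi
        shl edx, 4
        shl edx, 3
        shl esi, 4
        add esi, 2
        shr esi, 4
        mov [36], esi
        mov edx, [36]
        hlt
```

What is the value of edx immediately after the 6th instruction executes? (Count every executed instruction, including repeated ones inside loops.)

edx=30
esi=36
esi=36&31=4
edx=30-4=26
edx=26<<4=416
edx=416<<3=3328
After step 6: edx = 3328.

3328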